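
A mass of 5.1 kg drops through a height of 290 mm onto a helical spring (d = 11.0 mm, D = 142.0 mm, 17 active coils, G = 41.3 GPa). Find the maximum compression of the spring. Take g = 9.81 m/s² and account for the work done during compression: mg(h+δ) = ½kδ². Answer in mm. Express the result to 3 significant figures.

k = Gd⁴/(8D³N_a) = (41.3×10³)(11.0⁴)/(8·142.0³·17) = 1.5528 N/mm
W = mg = 5.1 × 9.81 = 50.031 N
½kδ² − Wδ − Wh = 0 → δ = (W + √(W² + 2kWh))/k
δ = (50.031 + √(2503.1 + 45059.3))/1.5528 = (50.031 + 218.09)/1.5528 = 172.67 mm

173 mm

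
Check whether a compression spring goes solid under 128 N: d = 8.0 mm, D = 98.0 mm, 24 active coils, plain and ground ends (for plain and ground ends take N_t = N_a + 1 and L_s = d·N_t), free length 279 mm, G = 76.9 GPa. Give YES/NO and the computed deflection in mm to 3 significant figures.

k = Gd⁴/(8D³N_a) = (76.9×10³)(8.0⁴)/(8·98.0³·24) = 1.743 N/mm
N_t = 25; L_s = 8.0·25 = 200 mm; δ_solid = L₀ − L_s = 279 − 200 = 79 mm
δ = F/k = 128/1.743 = 73.435 mm
δ < δ_solid → spring does not go solid

NO, δ = 73.4 mm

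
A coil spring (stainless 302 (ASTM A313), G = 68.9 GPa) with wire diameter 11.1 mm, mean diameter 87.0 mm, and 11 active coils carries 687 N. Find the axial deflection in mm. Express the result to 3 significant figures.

38.1 mm

k = Gd⁴/(8D³N_a) = (68.9×10³)(11.1⁴)/(8·87.0³·11) = 18.05 N/mm
δ = F/k = 687 / 18.05 = 38.062 mm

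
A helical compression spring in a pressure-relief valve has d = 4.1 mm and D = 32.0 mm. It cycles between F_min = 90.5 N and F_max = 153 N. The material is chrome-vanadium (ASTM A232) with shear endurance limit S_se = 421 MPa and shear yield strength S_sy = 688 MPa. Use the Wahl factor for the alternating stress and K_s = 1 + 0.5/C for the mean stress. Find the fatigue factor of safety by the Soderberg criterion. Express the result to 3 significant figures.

3.06

C = D/d = 32.0/4.1 = 7.8049; K_W = (4C−1)/(4C−4)+0.615/C = 1.1890; K_s = 1+0.5/C = 1.0641
F_a = (F_max−F_min)/2 = 31.25 N; F_m = (F_max+F_min)/2 = 121.75 N
τ_a = K_W·8F_aD/(πd³) = 1.1890 × 36.948 = 43.931 MPa
τ_m = K_s·8F_mD/(πd³) = 1.0641 × 143.95 = 153.17 MPa
Soderberg: 1/n_f = τ_a/S_se + τ_m/S_sy = 43.931/421 + 153.17/688 = 0.10435 + 0.22263 = 0.32698
n_f = 1/0.32698 = 3.058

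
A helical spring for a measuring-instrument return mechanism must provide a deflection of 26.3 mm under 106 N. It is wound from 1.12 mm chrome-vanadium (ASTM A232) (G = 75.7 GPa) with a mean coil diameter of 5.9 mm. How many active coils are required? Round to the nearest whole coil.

18

Required rate k = F/δ = 106/26.3 = 4.0304 N/mm
N_a = Gd⁴/(8D³k) = (75.7×10³ × 1.12⁴)/(8 × 5.9³ × 4.0304)
    = 119115 / 6622.11 = 17.99 → 18 coils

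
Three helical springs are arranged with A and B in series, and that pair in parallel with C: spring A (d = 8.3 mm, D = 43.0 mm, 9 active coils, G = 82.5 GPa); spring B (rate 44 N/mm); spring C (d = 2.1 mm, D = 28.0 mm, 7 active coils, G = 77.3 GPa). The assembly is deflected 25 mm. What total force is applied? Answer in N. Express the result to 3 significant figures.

k_A = Gd⁴/(8D³N_a) = (82.5×10³)(8.3⁴)/(8·43.0³·9) = 68.396 N/mm
k_C = Gd⁴/(8D³N_a) = (77.3×10³)(2.1⁴)/(8·28.0³·7) = 1.2229 N/mm
Springs A,B series: k_AB = 1/(1/68.396+1/44) = 26.775 N/mm; parallel with C: k_eq = 26.775+1.2229 = 27.998 N/mm
F = k_eq·δ = 27.998·25 = 699.95 N

700 N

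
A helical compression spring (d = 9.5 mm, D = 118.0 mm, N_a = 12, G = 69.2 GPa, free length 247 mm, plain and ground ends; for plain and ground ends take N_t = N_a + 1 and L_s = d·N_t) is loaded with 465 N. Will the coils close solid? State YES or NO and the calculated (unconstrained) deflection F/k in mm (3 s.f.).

YES, δ = 130 mm

k = Gd⁴/(8D³N_a) = (69.2×10³)(9.5⁴)/(8·118.0³·12) = 3.5734 N/mm
N_t = 13; L_s = 9.5·13 = 123.5 mm; δ_solid = L₀ − L_s = 247 − 123.5 = 123.5 mm
δ = F/k = 465/3.5734 = 130.13 mm
δ ≥ δ_solid → spring goes solid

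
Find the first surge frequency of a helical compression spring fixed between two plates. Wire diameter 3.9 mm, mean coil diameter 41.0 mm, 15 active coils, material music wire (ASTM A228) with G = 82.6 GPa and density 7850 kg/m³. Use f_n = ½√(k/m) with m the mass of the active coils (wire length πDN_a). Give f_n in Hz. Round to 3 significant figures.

56.5 Hz

k = Gd⁴/(8D³N_a) = (82.6×10³)(3.9⁴)/(8·41.0³·15) = 2.3105 N/mm = 2310.5 N/m
Wire length L = πDN_a = π·41.0·15 = 1932.1 mm
m = ρ·(πd²/4)·L = 7850 × 11.946×10⁻⁶ m² × 1.9321 m = 0.18118 kg
f_n = ½√(k/m) = 0.5·√(2310.5/0.18118) = 0.5·√(12752) = 56.463 Hz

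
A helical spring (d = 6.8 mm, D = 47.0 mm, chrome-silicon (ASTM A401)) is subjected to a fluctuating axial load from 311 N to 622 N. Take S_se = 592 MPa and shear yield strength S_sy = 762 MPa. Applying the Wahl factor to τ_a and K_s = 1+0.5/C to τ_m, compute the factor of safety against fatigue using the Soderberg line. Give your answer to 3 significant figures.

C = D/d = 47.0/6.8 = 6.9118; K_W = (4C−1)/(4C−4)+0.615/C = 1.2158; K_s = 1+0.5/C = 1.0723
F_a = (F_max−F_min)/2 = 155.5 N; F_m = (F_max+F_min)/2 = 466.5 N
τ_a = K_W·8F_aD/(πd³) = 1.2158 × 59.189 = 71.965 MPa
τ_m = K_s·8F_mD/(πd³) = 1.0723 × 177.57 = 190.41 MPa
Soderberg: 1/n_f = τ_a/S_se + τ_m/S_sy = 71.965/592 + 190.41/762 = 0.12156 + 0.24989 = 0.37145
n_f = 1/0.37145 = 2.692

2.69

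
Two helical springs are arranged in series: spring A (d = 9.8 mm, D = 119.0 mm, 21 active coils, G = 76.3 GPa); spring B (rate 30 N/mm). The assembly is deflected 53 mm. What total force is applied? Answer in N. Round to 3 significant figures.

122 N

k_A = Gd⁴/(8D³N_a) = (76.3×10³)(9.8⁴)/(8·119.0³·21) = 2.4859 N/mm
Series: 1/k_eq = 1/2.4859 + 1/30 = 0.43561; k_eq = 2.2956 N/mm
F = k_eq·δ = 2.2956·53 = 121.67 N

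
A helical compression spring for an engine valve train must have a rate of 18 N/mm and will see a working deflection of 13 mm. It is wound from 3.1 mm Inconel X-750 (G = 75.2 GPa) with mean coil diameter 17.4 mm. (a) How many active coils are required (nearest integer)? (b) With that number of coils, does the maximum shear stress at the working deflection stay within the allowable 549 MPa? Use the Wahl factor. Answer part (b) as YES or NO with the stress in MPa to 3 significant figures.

(a) 9 coils; (b) YES, τ_max = 450 MPa

N_a = Gd⁴/(8D³k) = (75.2×10³)(3.1⁴)/(8·17.4³·18) = 9.155 → N_a = 9
Actual rate k = Gd⁴/(8D³·9) = 18.31 N/mm
Working load F = kδ = 18.31·13 = 238.03 N
C = 17.4/3.1 = 5.6129; K_W = (4C−1)/(4C−4)+0.615/C = 1.2722
τ_max = K_W·8FD/(πd³) = 1.2722·354.02 = 450.37 MPa
τ_max ≤ 549 MPa → acceptable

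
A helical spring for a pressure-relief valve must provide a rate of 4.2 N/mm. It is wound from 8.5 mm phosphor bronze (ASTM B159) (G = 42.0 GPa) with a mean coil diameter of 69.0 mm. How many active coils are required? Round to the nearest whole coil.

20

N_a = Gd⁴/(8D³k) = (42.0×10³ × 8.5⁴)/(8 × 69.0³ × 4.2)
    = 2.19243e+08 / 1.10379e+07 = 19.86 → 20 coils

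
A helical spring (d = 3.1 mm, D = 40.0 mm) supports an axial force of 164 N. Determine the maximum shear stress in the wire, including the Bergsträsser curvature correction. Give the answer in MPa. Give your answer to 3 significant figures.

618 MPa

Spring index C = D/d = 40.0/3.1 = 12.9032
K_B = (4C+2)/(4C−3) = 53.613/48.613 = 1.1029
τ₀ = 8FD/(πd³) = 8·164·40.0/(π·3.1³) = 52480/93.591 = 560.74 MPa
τ_max = K·τ₀ = 1.1029 × 560.74 = 618.41 MPa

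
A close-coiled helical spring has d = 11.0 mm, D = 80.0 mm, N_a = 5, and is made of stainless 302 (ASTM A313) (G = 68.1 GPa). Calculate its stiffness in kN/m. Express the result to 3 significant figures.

48.7 kN/m

k = Gd⁴/(8D³N_a) = (68.1×10³ × 11.0⁴) / (8 × 80.0³ × 5)
  = 9.97052e+08 / 2.048e+07 = 48.684 N/mm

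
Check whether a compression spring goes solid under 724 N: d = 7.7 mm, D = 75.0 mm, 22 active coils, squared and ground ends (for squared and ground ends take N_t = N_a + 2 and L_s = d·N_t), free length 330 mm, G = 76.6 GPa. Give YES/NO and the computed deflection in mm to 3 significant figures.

YES, δ = 200 mm

k = Gd⁴/(8D³N_a) = (76.6×10³)(7.7⁴)/(8·75.0³·22) = 3.6266 N/mm
N_t = 24; L_s = 7.7·24 = 184.8 mm; δ_solid = L₀ − L_s = 330 − 184.8 = 145.2 mm
δ = F/k = 724/3.6266 = 199.64 mm
δ ≥ δ_solid → spring goes solid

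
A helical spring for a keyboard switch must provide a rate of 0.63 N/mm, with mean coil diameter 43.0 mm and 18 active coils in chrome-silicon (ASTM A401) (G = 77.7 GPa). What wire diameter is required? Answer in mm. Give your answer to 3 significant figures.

3.10 mm

d = (8D³N_a·k / G)^(1/4) = (8·43.0³·18·0.63 / (77.7×10³))^0.25
  = (92.83)^0.25 = 3.1040 mm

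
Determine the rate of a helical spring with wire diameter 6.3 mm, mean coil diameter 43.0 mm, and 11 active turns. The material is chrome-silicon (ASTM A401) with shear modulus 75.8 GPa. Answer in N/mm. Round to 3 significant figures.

k = Gd⁴/(8D³N_a) = (75.8×10³ × 6.3⁴) / (8 × 43.0³ × 11)
  = 1.19407e+08 / 6.99662e+06 = 17.066 N/mm

17.1 N/mm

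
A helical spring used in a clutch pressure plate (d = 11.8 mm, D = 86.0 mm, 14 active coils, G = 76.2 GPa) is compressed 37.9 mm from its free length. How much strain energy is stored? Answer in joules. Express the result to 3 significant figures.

k = Gd⁴/(8D³N_a) = (76.2×10³)(11.8⁴)/(8·86.0³·14) = 20.738 N/mm
U = ½kδ² = 0.5 × 20.738 × 37.9² = 14894 N·mm = 14.894 J

14.9 J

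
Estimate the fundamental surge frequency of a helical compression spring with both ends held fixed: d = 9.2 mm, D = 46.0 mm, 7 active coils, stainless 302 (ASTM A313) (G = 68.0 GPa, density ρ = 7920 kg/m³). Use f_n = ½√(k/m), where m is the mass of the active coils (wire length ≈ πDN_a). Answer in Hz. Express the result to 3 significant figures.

205 Hz

k = Gd⁴/(8D³N_a) = (68.0×10³)(9.2⁴)/(8·46.0³·7) = 89.371 N/mm = 89371 N/m
Wire length L = πDN_a = π·46.0·7 = 1011.6 mm
m = ρ·(πd²/4)·L = 7920 × 66.476×10⁻⁶ m² × 1.0116 m = 0.53259 kg
f_n = ½√(k/m) = 0.5·√(89371/0.53259) = 0.5·√(1.678e+05) = 204.82 Hz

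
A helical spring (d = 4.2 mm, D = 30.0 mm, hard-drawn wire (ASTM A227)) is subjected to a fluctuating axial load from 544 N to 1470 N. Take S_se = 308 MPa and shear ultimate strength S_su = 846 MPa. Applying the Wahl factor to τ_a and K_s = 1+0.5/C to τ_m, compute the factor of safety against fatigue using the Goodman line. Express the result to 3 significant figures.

C = D/d = 30.0/4.2 = 7.1429; K_W = (4C−1)/(4C−4)+0.615/C = 1.2082; K_s = 1+0.5/C = 1.0700
F_a = (F_max−F_min)/2 = 463 N; F_m = (F_max+F_min)/2 = 1007 N
τ_a = K_W·8F_aD/(πd³) = 1.2082 × 477.41 = 576.81 MPa
τ_m = K_s·8F_mD/(πd³) = 1.0700 × 1038.3 = 1111 MPa
Goodman: 1/n_f = τ_a/S_se + τ_m/S_su = 576.81/308 + 1111/846 = 1.87275 + 1.31328 = 3.186
n_f = 1/3.186 = 0.3139

0.314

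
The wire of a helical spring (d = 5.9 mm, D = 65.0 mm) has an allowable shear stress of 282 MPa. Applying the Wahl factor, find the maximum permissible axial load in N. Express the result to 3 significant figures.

C = D/d = 65.0/5.9 = 11.0169
K_W = (4C−1)/(4C−4) + 0.615/C = 43.068/40.068 + 0.0558 = 1.1307
τ_max = K·8FD/(πd³) → F_max = τ_allow·πd³/(8DK)
F_max = 282·π·5.9³/(8·65.0·1.1307) = 1.8195e+05/587.96 = 309.46 N

309 N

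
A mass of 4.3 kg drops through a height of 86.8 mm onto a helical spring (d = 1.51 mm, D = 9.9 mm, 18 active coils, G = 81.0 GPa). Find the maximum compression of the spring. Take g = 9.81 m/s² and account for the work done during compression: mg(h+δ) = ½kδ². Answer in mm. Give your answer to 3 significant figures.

65.2 mm

k = Gd⁴/(8D³N_a) = (81.0×10³)(1.51⁴)/(8·9.9³·18) = 3.0139 N/mm
W = mg = 4.3 × 9.81 = 42.183 N
½kδ² − Wδ − Wh = 0 → δ = (W + √(W² + 2kWh))/k
δ = (42.183 + √(1779.4 + 22070.5))/3.0139 = (42.183 + 154.43)/3.0139 = 65.237 mm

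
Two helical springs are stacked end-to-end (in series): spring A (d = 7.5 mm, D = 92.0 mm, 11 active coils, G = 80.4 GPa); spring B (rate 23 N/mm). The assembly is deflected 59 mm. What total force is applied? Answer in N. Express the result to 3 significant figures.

k_A = Gd⁴/(8D³N_a) = (80.4×10³)(7.5⁴)/(8·92.0³·11) = 3.7124 N/mm
Series: 1/k_eq = 1/3.7124 + 1/23 = 0.31285; k_eq = 3.1965 N/mm
F = k_eq·δ = 3.1965·59 = 188.59 N

189 N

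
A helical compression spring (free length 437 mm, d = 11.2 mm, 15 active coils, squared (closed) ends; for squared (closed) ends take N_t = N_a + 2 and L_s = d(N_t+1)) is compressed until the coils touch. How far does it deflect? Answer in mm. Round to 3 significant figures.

N_t = 17; L_s = 11.2·18 = 201.6 mm
δ_solid = L₀ − L_s = 437 − 201.6 = 235.4 mm

235 mm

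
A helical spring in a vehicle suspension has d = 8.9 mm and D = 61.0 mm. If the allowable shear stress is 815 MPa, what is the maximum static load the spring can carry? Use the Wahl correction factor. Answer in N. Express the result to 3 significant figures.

C = D/d = 61.0/8.9 = 6.8539
K_W = (4C−1)/(4C−4) + 0.615/C = 26.416/23.416 + 0.0897 = 1.2178
τ_max = K·8FD/(πd³) → F_max = τ_allow·πd³/(8DK)
F_max = 815·π·8.9³/(8·61.0·1.2178) = 1.805e+06/594.31 = 3037.1 N

3040 N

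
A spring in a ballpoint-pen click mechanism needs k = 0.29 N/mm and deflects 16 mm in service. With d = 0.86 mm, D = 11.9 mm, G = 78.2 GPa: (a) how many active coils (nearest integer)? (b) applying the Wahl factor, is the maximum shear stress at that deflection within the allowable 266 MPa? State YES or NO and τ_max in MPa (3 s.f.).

N_a = Gd⁴/(8D³k) = (78.2×10³)(0.86⁴)/(8·11.9³·0.29) = 10.94 → N_a = 11
Actual rate k = Gd⁴/(8D³·11) = 0.28845 N/mm
Working load F = kδ = 0.28845·16 = 4.6153 N
C = 11.9/0.86 = 13.8372; K_W = (4C−1)/(4C−4)+0.615/C = 1.1029
τ_max = K_W·8FD/(πd³) = 1.1029·219.88 = 242.5 MPa
τ_max ≤ 266 MPa → acceptable

(a) 11 coils; (b) YES, τ_max = 243 MPa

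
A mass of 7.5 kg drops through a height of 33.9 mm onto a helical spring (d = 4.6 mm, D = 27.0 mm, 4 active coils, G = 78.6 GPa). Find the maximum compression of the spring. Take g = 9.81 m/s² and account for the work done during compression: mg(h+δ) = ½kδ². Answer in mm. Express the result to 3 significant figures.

10.9 mm

k = Gd⁴/(8D³N_a) = (78.6×10³)(4.6⁴)/(8·27.0³·4) = 55.874 N/mm
W = mg = 7.5 × 9.81 = 73.575 N
½kδ² − Wδ − Wh = 0 → δ = (W + √(W² + 2kWh))/k
δ = (73.575 + √(5413.3 + 278723))/55.874 = (73.575 + 533.04)/55.874 = 10.857 mm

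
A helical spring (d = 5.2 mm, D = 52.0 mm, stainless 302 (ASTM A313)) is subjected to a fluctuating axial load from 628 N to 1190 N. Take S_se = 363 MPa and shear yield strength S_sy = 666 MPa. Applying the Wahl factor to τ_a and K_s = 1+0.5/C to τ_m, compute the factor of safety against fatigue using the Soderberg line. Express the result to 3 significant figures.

0.458

C = D/d = 52.0/5.2 = 10.0000; K_W = (4C−1)/(4C−4)+0.615/C = 1.1448; K_s = 1+0.5/C = 1.0500
F_a = (F_max−F_min)/2 = 281 N; F_m = (F_max+F_min)/2 = 909 N
τ_a = K_W·8F_aD/(πd³) = 1.1448 × 264.63 = 302.96 MPa
τ_m = K_s·8F_mD/(πd³) = 1.0500 × 856.05 = 898.85 MPa
Soderberg: 1/n_f = τ_a/S_se + τ_m/S_sy = 302.96/363 + 898.85/666 = 0.83459 + 1.34962 = 2.1842
n_f = 1/2.1842 = 0.4578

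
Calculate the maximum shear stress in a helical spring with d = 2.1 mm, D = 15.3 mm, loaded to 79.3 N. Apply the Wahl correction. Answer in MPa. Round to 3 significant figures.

Spring index C = D/d = 15.3/2.1 = 7.2857
K_W = (4C−1)/(4C−4) + 0.615/C = 28.143/25.143 + 0.0844 = 1.2037
τ₀ = 8FD/(πd³) = 8·79.3·15.3/(π·2.1³) = 9706.32/29.094 = 333.62 MPa
τ_max = K·τ₀ = 1.2037 × 333.62 = 401.58 MPa

402 MPa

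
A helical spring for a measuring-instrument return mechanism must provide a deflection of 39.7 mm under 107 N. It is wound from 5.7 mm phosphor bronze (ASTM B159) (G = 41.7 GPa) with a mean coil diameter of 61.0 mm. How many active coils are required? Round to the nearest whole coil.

Required rate k = F/δ = 107/39.7 = 2.6952 N/mm
N_a = Gd⁴/(8D³k) = (41.7×10³ × 5.7⁴)/(8 × 61.0³ × 2.6952)
    = 4.40185e+07 / 4.8941e+06 = 8.994 → 9 coils

9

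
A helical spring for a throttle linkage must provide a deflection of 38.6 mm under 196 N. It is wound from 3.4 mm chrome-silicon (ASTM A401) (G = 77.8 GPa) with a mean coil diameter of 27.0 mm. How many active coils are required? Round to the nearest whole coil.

13

Required rate k = F/δ = 196/38.6 = 5.0777 N/mm
N_a = Gd⁴/(8D³k) = (77.8×10³ × 3.4⁴)/(8 × 27.0³ × 5.0777)
    = 1.03967e+07 / 799558 = 13 → 13 coils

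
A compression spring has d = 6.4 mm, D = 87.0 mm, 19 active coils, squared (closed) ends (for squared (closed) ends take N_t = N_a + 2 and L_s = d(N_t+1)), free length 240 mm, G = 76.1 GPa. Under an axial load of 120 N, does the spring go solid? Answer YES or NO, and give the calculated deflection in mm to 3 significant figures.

k = Gd⁴/(8D³N_a) = (76.1×10³)(6.4⁴)/(8·87.0³·19) = 1.2756 N/mm
N_t = 21; L_s = 6.4·22 = 140.8 mm; δ_solid = L₀ − L_s = 240 − 140.8 = 99.2 mm
δ = F/k = 120/1.2756 = 94.076 mm
δ < δ_solid → spring does not go solid

NO, δ = 94.1 mm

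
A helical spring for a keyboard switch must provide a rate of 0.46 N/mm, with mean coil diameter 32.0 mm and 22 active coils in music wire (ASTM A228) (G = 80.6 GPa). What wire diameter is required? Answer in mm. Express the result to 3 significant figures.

2.40 mm

d = (8D³N_a·k / G)^(1/4) = (8·32.0³·22·0.46 / (80.6×10³))^0.25
  = (32.914)^0.25 = 2.3952 mm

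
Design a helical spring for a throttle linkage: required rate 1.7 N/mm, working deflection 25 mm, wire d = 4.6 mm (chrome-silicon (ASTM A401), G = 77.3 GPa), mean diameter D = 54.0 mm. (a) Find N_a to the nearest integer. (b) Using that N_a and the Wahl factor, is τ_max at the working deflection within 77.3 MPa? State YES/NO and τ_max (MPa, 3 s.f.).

N_a = Gd⁴/(8D³k) = (77.3×10³)(4.6⁴)/(8·54.0³·1.7) = 16.16 → N_a = 16
Actual rate k = Gd⁴/(8D³·16) = 1.7172 N/mm
Working load F = kδ = 1.7172·25 = 42.93 N
C = 54.0/4.6 = 11.7391; K_W = (4C−1)/(4C−4)+0.615/C = 1.1222
τ_max = K_W·8FD/(πd³) = 1.1222·60.648 = 68.061 MPa
τ_max ≤ 77.3 MPa → acceptable

(a) 16 coils; (b) YES, τ_max = 68.1 MPa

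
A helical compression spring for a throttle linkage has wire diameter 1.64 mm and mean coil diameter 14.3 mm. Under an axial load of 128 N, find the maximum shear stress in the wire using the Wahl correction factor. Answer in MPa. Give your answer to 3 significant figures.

1230 MPa

Spring index C = D/d = 14.3/1.64 = 8.7195
K_W = (4C−1)/(4C−4) + 0.615/C = 33.878/30.878 + 0.0705 = 1.1677
τ₀ = 8FD/(πd³) = 8·128·14.3/(π·1.64³) = 14643.2/13.857 = 1056.7 MPa
τ_max = K·τ₀ = 1.1677 × 1056.7 = 1233.9 MPa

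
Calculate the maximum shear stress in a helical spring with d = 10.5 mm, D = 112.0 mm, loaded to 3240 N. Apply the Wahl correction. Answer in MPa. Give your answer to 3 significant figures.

Spring index C = D/d = 112.0/10.5 = 10.6667
K_W = (4C−1)/(4C−4) + 0.615/C = 41.667/38.667 + 0.0577 = 1.1352
τ₀ = 8FD/(πd³) = 8·3240·112.0/(π·10.5³) = 2.90304e+06/3636.8 = 798.24 MPa
τ_max = K·τ₀ = 1.1352 × 798.24 = 906.2 MPa

906 MPa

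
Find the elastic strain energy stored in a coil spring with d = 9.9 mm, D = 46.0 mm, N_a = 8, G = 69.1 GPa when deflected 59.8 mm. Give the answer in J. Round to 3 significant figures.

k = Gd⁴/(8D³N_a) = (69.1×10³)(9.9⁴)/(8·46.0³·8) = 106.55 N/mm
U = ½kδ² = 0.5 × 106.55 × 59.8² = 1.9052e+05 N·mm = 190.52 J

191 J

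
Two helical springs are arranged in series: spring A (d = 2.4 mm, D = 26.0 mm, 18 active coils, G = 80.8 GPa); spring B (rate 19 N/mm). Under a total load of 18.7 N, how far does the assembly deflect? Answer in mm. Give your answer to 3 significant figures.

k_A = Gd⁴/(8D³N_a) = (80.8×10³)(2.4⁴)/(8·26.0³·18) = 1.0592 N/mm
Series: 1/k_eq = 1/1.0592 + 1/19 = 0.99675; k_eq = 1.0033 N/mm
δ = F/k_eq = 18.7/1.0033 = 18.639 mm

18.6 mm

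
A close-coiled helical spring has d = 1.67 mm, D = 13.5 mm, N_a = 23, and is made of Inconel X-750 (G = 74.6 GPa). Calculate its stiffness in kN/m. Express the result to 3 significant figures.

k = Gd⁴/(8D³N_a) = (74.6×10³ × 1.67⁴) / (8 × 13.5³ × 23)
  = 580236 / 452709 = 1.2817 N/mm

1.28 kN/m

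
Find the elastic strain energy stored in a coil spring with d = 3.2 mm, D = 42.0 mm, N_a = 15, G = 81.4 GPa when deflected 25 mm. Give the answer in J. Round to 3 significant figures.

0.300 J

k = Gd⁴/(8D³N_a) = (81.4×10³)(3.2⁴)/(8·42.0³·15) = 0.96005 N/mm
U = ½kδ² = 0.5 × 0.96005 × 25² = 300.02 N·mm = 0.30002 J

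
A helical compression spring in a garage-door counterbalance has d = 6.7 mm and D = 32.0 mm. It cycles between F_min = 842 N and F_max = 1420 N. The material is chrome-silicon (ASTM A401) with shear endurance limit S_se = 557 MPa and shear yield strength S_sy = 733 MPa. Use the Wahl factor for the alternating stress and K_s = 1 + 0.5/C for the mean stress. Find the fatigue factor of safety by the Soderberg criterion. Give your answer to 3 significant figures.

1.54

C = D/d = 32.0/6.7 = 4.7761; K_W = (4C−1)/(4C−4)+0.615/C = 1.3274; K_s = 1+0.5/C = 1.1047
F_a = (F_max−F_min)/2 = 289 N; F_m = (F_max+F_min)/2 = 1131 N
τ_a = K_W·8F_aD/(πd³) = 1.3274 × 78.3 = 103.93 MPa
τ_m = K_s·8F_mD/(πd³) = 1.1047 × 306.43 = 338.51 MPa
Soderberg: 1/n_f = τ_a/S_se + τ_m/S_sy = 103.93/557 + 338.51/733 = 0.18660 + 0.46181 = 0.64841
n_f = 1/0.64841 = 1.542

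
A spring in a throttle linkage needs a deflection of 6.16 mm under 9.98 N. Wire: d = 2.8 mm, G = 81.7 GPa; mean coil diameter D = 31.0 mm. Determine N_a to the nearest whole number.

Required rate k = F/δ = 9.98/6.16 = 1.6201 N/mm
N_a = Gd⁴/(8D³k) = (81.7×10³ × 2.8⁴)/(8 × 31.0³ × 1.6201)
    = 5.02174e+06 / 386122 = 13.01 → 13 coils

13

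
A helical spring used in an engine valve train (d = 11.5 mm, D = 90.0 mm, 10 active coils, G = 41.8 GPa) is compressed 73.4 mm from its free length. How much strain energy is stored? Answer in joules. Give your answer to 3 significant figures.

33.8 J

k = Gd⁴/(8D³N_a) = (41.8×10³)(11.5⁴)/(8·90.0³·10) = 12.536 N/mm
U = ½kδ² = 0.5 × 12.536 × 73.4² = 33769 N·mm = 33.769 J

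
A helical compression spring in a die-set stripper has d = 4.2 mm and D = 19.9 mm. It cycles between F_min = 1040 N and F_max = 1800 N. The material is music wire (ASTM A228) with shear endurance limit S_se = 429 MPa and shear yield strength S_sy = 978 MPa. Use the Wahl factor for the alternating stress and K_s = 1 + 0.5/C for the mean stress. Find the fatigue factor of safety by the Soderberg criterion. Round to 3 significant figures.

0.525

C = D/d = 19.9/4.2 = 4.7381; K_W = (4C−1)/(4C−4)+0.615/C = 1.3304; K_s = 1+0.5/C = 1.1055
F_a = (F_max−F_min)/2 = 380 N; F_m = (F_max+F_min)/2 = 1420 N
τ_a = K_W·8F_aD/(πd³) = 1.3304 × 259.91 = 345.8 MPa
τ_m = K_s·8F_mD/(πd³) = 1.1055 × 971.26 = 1073.8 MPa
Soderberg: 1/n_f = τ_a/S_se + τ_m/S_sy = 345.8/429 + 1073.8/978 = 0.80606 + 1.09790 = 1.904
n_f = 1/1.904 = 0.5252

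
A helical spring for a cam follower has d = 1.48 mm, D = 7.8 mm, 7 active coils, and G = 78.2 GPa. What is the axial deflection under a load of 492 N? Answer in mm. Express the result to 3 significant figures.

34.8 mm

k = Gd⁴/(8D³N_a) = (78.2×10³)(1.48⁴)/(8·7.8³·7) = 14.118 N/mm
δ = F/k = 492 / 14.118 = 34.848 mm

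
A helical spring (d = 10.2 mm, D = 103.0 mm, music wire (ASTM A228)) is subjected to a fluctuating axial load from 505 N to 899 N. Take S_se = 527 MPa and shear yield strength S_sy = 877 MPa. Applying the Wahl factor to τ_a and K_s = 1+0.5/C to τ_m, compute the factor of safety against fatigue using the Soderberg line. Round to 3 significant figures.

C = D/d = 103.0/10.2 = 10.0980; K_W = (4C−1)/(4C−4)+0.615/C = 1.1433; K_s = 1+0.5/C = 1.0495
F_a = (F_max−F_min)/2 = 197 N; F_m = (F_max+F_min)/2 = 702 N
τ_a = K_W·8F_aD/(πd³) = 1.1433 × 48.69 = 55.67 MPa
τ_m = K_s·8F_mD/(πd³) = 1.0495 × 173.51 = 182.1 MPa
Soderberg: 1/n_f = τ_a/S_se + τ_m/S_sy = 55.67/527 + 182.1/877 = 0.10563 + 0.20764 = 0.31327
n_f = 1/0.31327 = 3.192

3.19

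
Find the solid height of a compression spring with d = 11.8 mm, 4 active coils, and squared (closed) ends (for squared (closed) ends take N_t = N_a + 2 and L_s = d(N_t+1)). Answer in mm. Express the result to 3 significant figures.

82.6 mm

squared (closed) ends: N_t = N_a + 2 = 4 + 2 = 6
L_s = d·(N_t+1) = 11.8 × 7 = 82.6 mm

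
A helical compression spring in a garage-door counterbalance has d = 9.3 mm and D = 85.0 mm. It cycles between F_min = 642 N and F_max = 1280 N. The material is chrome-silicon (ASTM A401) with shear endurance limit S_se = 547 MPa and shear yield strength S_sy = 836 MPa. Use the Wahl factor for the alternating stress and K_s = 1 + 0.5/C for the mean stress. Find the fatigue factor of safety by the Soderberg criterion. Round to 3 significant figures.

1.97

C = D/d = 85.0/9.3 = 9.1398; K_W = (4C−1)/(4C−4)+0.615/C = 1.1594; K_s = 1+0.5/C = 1.0547
F_a = (F_max−F_min)/2 = 319 N; F_m = (F_max+F_min)/2 = 961 N
τ_a = K_W·8F_aD/(πd³) = 1.1594 × 85.842 = 99.528 MPa
τ_m = K_s·8F_mD/(πd³) = 1.0547 × 258.6 = 272.75 MPa
Soderberg: 1/n_f = τ_a/S_se + τ_m/S_sy = 99.528/547 + 272.75/836 = 0.18195 + 0.32626 = 0.50821
n_f = 1/0.50821 = 1.968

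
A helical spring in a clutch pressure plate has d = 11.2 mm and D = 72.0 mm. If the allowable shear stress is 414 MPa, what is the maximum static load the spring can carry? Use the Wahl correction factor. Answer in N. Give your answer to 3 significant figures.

C = D/d = 72.0/11.2 = 6.4286
K_W = (4C−1)/(4C−4) + 0.615/C = 24.714/21.714 + 0.0957 = 1.2338
τ_max = K·8FD/(πd³) → F_max = τ_allow·πd³/(8DK)
F_max = 414·π·11.2³/(8·72.0·1.2338) = 1.8273e+06/710.68 = 2571.2 N

2570 N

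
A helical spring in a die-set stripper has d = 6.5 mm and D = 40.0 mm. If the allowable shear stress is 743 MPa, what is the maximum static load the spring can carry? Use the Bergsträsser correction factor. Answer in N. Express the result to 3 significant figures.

C = D/d = 40.0/6.5 = 6.1538
K_B = (4C+2)/(4C−3) = 26.615/21.615 = 1.2313
τ_max = K·8FD/(πd³) → F_max = τ_allow·πd³/(8DK)
F_max = 743·π·6.5³/(8·40.0·1.2313) = 6.4103e+05/394.02 = 1626.9 N

1630 N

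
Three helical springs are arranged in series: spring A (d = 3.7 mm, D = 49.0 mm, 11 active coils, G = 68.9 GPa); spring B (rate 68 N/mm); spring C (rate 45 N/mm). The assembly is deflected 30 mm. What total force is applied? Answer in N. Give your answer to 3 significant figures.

k_A = Gd⁴/(8D³N_a) = (68.9×10³)(3.7⁴)/(8·49.0³·11) = 1.2473 N/mm
Series: 1/k_eq = 1/1.2473 + 1/68 + 1/45 = 0.83869; k_eq = 1.1923 N/mm
F = k_eq·δ = 1.1923·30 = 35.77 N

35.8 N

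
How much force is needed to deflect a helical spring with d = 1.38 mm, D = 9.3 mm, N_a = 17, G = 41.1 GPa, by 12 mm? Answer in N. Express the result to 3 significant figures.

k = Gd⁴/(8D³N_a) = (41.1×10³)(1.38⁴)/(8·9.3³·17) = 1.3626 N/mm
F = k·δ = 1.3626 × 12 = 16.351 N

16.4 N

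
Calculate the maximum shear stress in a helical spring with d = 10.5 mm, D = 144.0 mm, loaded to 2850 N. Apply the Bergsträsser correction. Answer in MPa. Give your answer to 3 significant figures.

Spring index C = D/d = 144.0/10.5 = 13.7143
K_B = (4C+2)/(4C−3) = 56.857/51.857 = 1.0964
τ₀ = 8FD/(πd³) = 8·2850·144.0/(π·10.5³) = 3.2832e+06/3636.8 = 902.78 MPa
τ_max = K·τ₀ = 1.0964 × 902.78 = 989.82 MPa

990 MPa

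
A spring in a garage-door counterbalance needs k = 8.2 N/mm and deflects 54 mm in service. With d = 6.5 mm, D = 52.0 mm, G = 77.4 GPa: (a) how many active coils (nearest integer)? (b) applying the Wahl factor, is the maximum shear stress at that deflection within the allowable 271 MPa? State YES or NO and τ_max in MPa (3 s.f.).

(a) 15 coils; (b) YES, τ_max = 252 MPa

N_a = Gd⁴/(8D³k) = (77.4×10³)(6.5⁴)/(8·52.0³·8.2) = 14.98 → N_a = 15
Actual rate k = Gd⁴/(8D³·15) = 8.1885 N/mm
Working load F = kδ = 8.1885·54 = 442.18 N
C = 52.0/6.5 = 8.0000; K_W = (4C−1)/(4C−4)+0.615/C = 1.1840
τ_max = K_W·8FD/(πd³) = 1.1840·213.21 = 252.44 MPa
τ_max ≤ 271 MPa → acceptable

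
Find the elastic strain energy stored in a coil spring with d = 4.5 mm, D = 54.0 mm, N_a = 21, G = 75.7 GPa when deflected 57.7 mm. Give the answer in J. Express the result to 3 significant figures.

1.95 J

k = Gd⁴/(8D³N_a) = (75.7×10³)(4.5⁴)/(8·54.0³·21) = 1.1734 N/mm
U = ½kδ² = 0.5 × 1.1734 × 57.7² = 1953.3 N·mm = 1.9533 J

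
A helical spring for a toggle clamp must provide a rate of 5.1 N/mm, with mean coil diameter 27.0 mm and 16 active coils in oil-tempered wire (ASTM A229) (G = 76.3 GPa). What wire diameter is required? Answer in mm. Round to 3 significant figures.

3.60 mm

d = (8D³N_a·k / G)^(1/4) = (8·27.0³·16·5.1 / (76.3×10³))^0.25
  = (168.4)^0.25 = 3.6024 mm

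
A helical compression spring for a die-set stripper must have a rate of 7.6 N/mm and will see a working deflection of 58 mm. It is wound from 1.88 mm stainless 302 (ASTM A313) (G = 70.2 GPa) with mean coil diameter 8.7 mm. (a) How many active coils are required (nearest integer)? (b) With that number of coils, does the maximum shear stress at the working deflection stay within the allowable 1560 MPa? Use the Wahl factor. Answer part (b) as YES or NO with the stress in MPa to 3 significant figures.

(a) 22 coils; (b) NO, τ_max = 1960 MPa

N_a = Gd⁴/(8D³k) = (70.2×10³)(1.88⁴)/(8·8.7³·7.6) = 21.9 → N_a = 22
Actual rate k = Gd⁴/(8D³·22) = 7.5666 N/mm
Working load F = kδ = 7.5666·58 = 438.86 N
C = 8.7/1.88 = 4.6277; K_W = (4C−1)/(4C−4)+0.615/C = 1.3396
τ_max = K_W·8FD/(πd³) = 1.3396·1463.2 = 1960.2 MPa
τ_max > 1560 MPa → exceeds allowable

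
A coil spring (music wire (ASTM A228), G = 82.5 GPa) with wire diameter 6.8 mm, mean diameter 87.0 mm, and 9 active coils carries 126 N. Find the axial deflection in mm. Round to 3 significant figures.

33.9 mm

k = Gd⁴/(8D³N_a) = (82.5×10³)(6.8⁴)/(8·87.0³·9) = 3.7205 N/mm
δ = F/k = 126 / 3.7205 = 33.867 mm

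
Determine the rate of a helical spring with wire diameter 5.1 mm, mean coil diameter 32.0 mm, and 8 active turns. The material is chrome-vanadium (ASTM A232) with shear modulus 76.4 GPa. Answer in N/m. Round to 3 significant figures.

24600 N/m

k = Gd⁴/(8D³N_a) = (76.4×10³ × 5.1⁴) / (8 × 32.0³ × 8)
  = 5.16861e+07 / 2.09715e+06 = 24.646 N/mm = 24646 N/m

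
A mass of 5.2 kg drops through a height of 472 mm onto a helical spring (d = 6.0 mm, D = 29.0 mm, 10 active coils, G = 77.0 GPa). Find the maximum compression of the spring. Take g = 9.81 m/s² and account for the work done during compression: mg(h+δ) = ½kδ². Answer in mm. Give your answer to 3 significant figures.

31.7 mm

k = Gd⁴/(8D³N_a) = (77.0×10³)(6.0⁴)/(8·29.0³·10) = 51.146 N/mm
W = mg = 5.2 × 9.81 = 51.012 N
½kδ² − Wδ − Wh = 0 → δ = (W + √(W² + 2kWh))/k
δ = (51.012 + √(2602.2 + 2.46295e+06))/51.146 = (51.012 + 1570.2)/51.146 = 31.698 mm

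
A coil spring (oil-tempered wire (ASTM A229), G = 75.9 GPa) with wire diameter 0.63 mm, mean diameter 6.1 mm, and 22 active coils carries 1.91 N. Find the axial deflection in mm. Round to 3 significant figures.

6.38 mm

k = Gd⁴/(8D³N_a) = (75.9×10³)(0.63⁴)/(8·6.1³·22) = 0.2993 N/mm
δ = F/k = 1.91 / 0.2993 = 6.3816 mm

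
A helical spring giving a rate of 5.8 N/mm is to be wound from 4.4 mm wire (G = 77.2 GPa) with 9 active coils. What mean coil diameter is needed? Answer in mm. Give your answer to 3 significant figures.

D = (Gd⁴/(8N_a·k))^(1/3) = (77.2×10³·4.4⁴/(8·9·5.8))^(1/3)
  = (69289.5)^(1/3) = 41.0729 mm

41.1 mm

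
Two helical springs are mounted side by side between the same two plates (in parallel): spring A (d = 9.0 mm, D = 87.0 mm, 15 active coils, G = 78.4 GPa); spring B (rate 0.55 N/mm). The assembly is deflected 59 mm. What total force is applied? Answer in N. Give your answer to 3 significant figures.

417 N

k_A = Gd⁴/(8D³N_a) = (78.4×10³)(9.0⁴)/(8·87.0³·15) = 6.5095 N/mm
Parallel: k_eq = 6.5095 + 0.55 = 7.0595 N/mm
F = k_eq·δ = 7.0595·59 = 416.51 N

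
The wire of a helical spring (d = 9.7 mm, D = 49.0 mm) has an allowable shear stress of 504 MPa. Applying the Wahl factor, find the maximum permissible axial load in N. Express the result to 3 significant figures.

C = D/d = 49.0/9.7 = 5.0515
K_W = (4C−1)/(4C−4) + 0.615/C = 19.206/16.206 + 0.1217 = 1.3069
τ_max = K·8FD/(πd³) → F_max = τ_allow·πd³/(8DK)
F_max = 504·π·9.7³/(8·49.0·1.3069) = 1.4451e+06/512.29 = 2820.9 N

2820 N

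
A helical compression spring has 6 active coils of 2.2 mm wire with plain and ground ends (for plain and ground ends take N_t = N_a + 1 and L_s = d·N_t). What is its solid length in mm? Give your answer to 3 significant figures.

15.4 mm

plain and ground ends: N_t = N_a + 1 = 6 + 1 = 7
L_s = d·N_t = 2.2 × 7 = 15.4 mm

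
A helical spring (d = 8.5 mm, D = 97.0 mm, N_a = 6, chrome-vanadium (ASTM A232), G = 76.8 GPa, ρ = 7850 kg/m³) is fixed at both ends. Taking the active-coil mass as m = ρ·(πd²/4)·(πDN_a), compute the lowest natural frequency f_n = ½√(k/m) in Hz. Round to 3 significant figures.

53.0 Hz

k = Gd⁴/(8D³N_a) = (76.8×10³)(8.5⁴)/(8·97.0³·6) = 9.1513 N/mm = 9151.3 N/m
Wire length L = πDN_a = π·97.0·6 = 1828.4 mm
m = ρ·(πd²/4)·L = 7850 × 56.745×10⁻⁶ m² × 1.8284 m = 0.81446 kg
f_n = ½√(k/m) = 0.5·√(9151.3/0.81446) = 0.5·√(11236) = 53 Hz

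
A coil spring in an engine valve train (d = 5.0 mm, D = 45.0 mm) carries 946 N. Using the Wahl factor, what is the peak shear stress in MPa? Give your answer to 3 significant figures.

Spring index C = D/d = 45.0/5.0 = 9.0000
K_W = (4C−1)/(4C−4) + 0.615/C = 35.000/32.000 + 0.0683 = 1.1621
τ₀ = 8FD/(πd³) = 8·946·45.0/(π·5.0³) = 340560/392.7 = 867.23 MPa
τ_max = K·τ₀ = 1.1621 × 867.23 = 1007.8 MPa

1010 MPa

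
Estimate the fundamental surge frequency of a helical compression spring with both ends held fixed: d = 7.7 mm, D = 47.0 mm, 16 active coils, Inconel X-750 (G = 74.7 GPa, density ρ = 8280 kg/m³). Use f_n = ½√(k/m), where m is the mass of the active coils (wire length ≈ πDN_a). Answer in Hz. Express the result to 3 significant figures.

k = Gd⁴/(8D³N_a) = (74.7×10³)(7.7⁴)/(8·47.0³·16) = 19.76 N/mm = 19760 N/m
Wire length L = πDN_a = π·47.0·16 = 2362.5 mm
m = ρ·(πd²/4)·L = 8280 × 46.566×10⁻⁶ m² × 2.3625 m = 0.9109 kg
f_n = ½√(k/m) = 0.5·√(19760/0.9109) = 0.5·√(21693) = 73.642 Hz

73.6 Hz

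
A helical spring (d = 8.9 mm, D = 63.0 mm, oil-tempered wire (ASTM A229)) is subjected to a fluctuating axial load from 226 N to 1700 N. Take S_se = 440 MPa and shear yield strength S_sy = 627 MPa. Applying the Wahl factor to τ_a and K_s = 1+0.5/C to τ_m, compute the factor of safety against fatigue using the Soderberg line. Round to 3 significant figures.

C = D/d = 63.0/8.9 = 7.0787; K_W = (4C−1)/(4C−4)+0.615/C = 1.2103; K_s = 1+0.5/C = 1.0706
F_a = (F_max−F_min)/2 = 737 N; F_m = (F_max+F_min)/2 = 963 N
τ_a = K_W·8F_aD/(πd³) = 1.2103 × 167.72 = 202.98 MPa
τ_m = K_s·8F_mD/(πd³) = 1.0706 × 219.15 = 234.63 MPa
Soderberg: 1/n_f = τ_a/S_se + τ_m/S_sy = 202.98/440 + 234.63/627 = 0.46132 + 0.37421 = 0.83553
n_f = 1/0.83553 = 1.197

1.20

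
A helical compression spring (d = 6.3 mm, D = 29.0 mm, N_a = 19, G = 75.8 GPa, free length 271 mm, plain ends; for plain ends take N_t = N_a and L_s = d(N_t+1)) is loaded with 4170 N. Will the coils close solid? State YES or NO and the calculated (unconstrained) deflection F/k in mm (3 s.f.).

k = Gd⁴/(8D³N_a) = (75.8×10³)(6.3⁴)/(8·29.0³·19) = 32.21 N/mm
N_t = 19; L_s = 6.3·20 = 126 mm; δ_solid = L₀ − L_s = 271 − 126 = 145 mm
δ = F/k = 4170/32.21 = 129.46 mm
δ < δ_solid → spring does not go solid

NO, δ = 129 mm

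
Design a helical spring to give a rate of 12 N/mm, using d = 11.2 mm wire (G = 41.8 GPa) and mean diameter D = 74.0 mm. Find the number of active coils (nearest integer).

N_a = Gd⁴/(8D³k) = (41.8×10³ × 11.2⁴)/(8 × 74.0³ × 12)
    = 6.57731e+08 / 3.89015e+07 = 16.91 → 17 coils

17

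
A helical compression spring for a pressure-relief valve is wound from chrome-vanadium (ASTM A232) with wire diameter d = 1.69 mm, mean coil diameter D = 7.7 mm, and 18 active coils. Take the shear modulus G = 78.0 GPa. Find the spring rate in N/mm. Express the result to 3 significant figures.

k = Gd⁴/(8D³N_a) = (78.0×10³ × 1.69⁴) / (8 × 7.7³ × 18)
  = 636270 / 65740.8 = 9.6785 N/mm

9.68 N/mm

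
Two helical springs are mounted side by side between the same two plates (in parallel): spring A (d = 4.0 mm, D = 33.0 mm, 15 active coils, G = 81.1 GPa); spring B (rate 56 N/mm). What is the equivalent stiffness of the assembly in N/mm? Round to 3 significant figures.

60.8 N/mm

k_A = Gd⁴/(8D³N_a) = (81.1×10³)(4.0⁴)/(8·33.0³·15) = 4.8144 N/mm
Parallel: k_eq = 4.8144 + 56 = 60.814 N/mm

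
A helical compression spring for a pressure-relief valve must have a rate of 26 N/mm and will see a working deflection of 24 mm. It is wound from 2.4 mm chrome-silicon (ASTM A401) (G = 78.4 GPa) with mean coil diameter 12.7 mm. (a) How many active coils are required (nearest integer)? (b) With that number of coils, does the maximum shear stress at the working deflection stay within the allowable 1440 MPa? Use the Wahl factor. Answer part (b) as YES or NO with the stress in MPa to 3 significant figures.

(a) 6 coils; (b) NO, τ_max = 1920 MPa

N_a = Gd⁴/(8D³k) = (78.4×10³)(2.4⁴)/(8·12.7³·26) = 6.105 → N_a = 6
Actual rate k = Gd⁴/(8D³·6) = 26.455 N/mm
Working load F = kδ = 26.455·24 = 634.92 N
C = 12.7/2.4 = 5.2917; K_W = (4C−1)/(4C−4)+0.615/C = 1.2910
τ_max = K_W·8FD/(πd³) = 1.2910·1485.4 = 1917.6 MPa
τ_max > 1440 MPa → exceeds allowable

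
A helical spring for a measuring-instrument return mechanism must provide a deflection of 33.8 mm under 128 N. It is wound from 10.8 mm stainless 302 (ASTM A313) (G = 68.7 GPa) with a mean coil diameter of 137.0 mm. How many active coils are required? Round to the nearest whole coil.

12

Required rate k = F/δ = 128/33.8 = 3.787 N/mm
N_a = Gd⁴/(8D³k) = (68.7×10³ × 10.8⁴)/(8 × 137.0³ × 3.787)
    = 9.34656e+08 / 7.79013e+07 = 12 → 12 coils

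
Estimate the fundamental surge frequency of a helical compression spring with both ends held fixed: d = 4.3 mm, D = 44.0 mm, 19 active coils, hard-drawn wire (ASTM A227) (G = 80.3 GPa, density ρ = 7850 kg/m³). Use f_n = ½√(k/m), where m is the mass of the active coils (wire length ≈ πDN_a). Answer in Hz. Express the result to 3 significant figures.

42.1 Hz

k = Gd⁴/(8D³N_a) = (80.3×10³)(4.3⁴)/(8·44.0³·19) = 2.1203 N/mm = 2120.3 N/m
Wire length L = πDN_a = π·44.0·19 = 2626.4 mm
m = ρ·(πd²/4)·L = 7850 × 14.522×10⁻⁶ m² × 2.6264 m = 0.2994 kg
f_n = ½√(k/m) = 0.5·√(2120.3/0.2994) = 0.5·√(7081.7) = 42.076 Hz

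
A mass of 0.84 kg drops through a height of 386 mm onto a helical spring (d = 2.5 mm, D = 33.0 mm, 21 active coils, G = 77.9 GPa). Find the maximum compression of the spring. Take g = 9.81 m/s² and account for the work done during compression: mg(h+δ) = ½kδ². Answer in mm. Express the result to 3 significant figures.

k = Gd⁴/(8D³N_a) = (77.9×10³)(2.5⁴)/(8·33.0³·21) = 0.50402 N/mm
W = mg = 0.84 × 9.81 = 8.2404 N
½kδ² − Wδ − Wh = 0 → δ = (W + √(W² + 2kWh))/k
δ = (8.2404 + √(67.904 + 3206.36))/0.50402 = (8.2404 + 57.221)/0.50402 = 129.88 mm

130 mm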